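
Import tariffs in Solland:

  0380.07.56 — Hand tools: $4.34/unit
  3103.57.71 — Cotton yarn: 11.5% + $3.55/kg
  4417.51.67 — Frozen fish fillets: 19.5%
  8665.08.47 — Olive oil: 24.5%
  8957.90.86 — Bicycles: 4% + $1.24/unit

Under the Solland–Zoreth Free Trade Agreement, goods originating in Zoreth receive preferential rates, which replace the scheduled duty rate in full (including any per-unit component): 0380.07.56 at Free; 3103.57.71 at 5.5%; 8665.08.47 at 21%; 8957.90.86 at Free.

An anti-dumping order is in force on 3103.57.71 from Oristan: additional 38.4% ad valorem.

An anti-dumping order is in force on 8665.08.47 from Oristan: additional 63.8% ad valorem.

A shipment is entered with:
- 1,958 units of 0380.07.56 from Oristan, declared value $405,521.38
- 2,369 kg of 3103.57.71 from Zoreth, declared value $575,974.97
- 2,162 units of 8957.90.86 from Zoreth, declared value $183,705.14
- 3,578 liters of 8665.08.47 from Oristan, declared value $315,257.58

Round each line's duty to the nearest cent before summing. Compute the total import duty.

Line 1 (0380.07.56, Oristan, 1,958 units, $405,521.38):
Base rate for 0380.07.56 is $4.34/unit.
0380.07.56 has an FTA preferential rate, but origin Oristan is not Zoreth; base rate stands.
Duty = 1,958 × $4.34 = $8,497.72.
Line 2 (3103.57.71, Zoreth, 2,369 kg, $575,974.97):
Base rate for 3103.57.71 is 11.5% + $3.55/kg.
Origin Zoreth qualifies under the Solland–Zoreth agreement and 3103.57.71 is covered: preferential rate 5.5% applies instead.
The additional-duty order on 3103.57.71 targets Oristan, not Zoreth; it does not apply.
Duty = $575,974.97 × 5.5% = $31,678.62.
Line 3 (8957.90.86, Zoreth, 2,162 units, $183,705.14):
Base rate for 8957.90.86 is 4% + $1.24/unit.
Origin Zoreth qualifies under the Solland–Zoreth agreement and 8957.90.86 is covered: preferential rate Free applies instead.
Duty = $183,705.14 × 0% = $0.00.
Line 4 (8665.08.47, Oristan, 3,578 liters, $315,257.58):
Base rate for 8665.08.47 is 24.5%.
8665.08.47 has an FTA preferential rate, but origin Oristan is not Zoreth; base rate stands.
Additional duty on 8665.08.47 from Oristan: +63.8%. Applied ad valorem rate: 24.5% + 63.8% = 88.3%.
Duty = $315,257.58 × 88.3% = $278,372.44.
Total = $8,497.72 + $31,678.62 + $0.00 + $278,372.44 = $318,548.78.

$318,548.78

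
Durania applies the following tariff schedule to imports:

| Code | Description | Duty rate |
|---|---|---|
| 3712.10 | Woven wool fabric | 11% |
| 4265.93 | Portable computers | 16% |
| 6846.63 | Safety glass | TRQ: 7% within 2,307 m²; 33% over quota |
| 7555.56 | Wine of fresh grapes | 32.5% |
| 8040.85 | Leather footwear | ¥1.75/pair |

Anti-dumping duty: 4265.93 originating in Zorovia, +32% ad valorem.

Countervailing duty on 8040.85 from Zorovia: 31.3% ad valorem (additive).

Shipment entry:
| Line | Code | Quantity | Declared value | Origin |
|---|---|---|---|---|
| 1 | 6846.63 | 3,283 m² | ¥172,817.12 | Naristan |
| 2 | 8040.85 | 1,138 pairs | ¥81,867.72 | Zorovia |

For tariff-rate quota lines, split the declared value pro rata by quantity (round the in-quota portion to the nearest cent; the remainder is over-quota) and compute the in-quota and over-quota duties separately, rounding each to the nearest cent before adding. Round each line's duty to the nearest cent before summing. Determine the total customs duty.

¥53,071.22

Line 1 (6846.63, Naristan, 3,283 m², ¥172,817.12):
Code 6846.63 is under a tariff-rate quota (threshold 2,307 m²). In-quota: 2,307 m² at 7%; over-quota: 976 m² at 33%.
Pro-rata value split: in-quota = ¥172,817.12 × 2,307/3,283 = ¥121,440.48; over-quota = ¥172,817.12 − ¥121,440.48 = ¥51,376.64.
In-quota duty = ¥121,440.48 × 7% = ¥8,500.83. Over-quota duty = ¥51,376.64 × 33% = ¥16,954.29.
Line duty = ¥8,500.83 + ¥16,954.29 = ¥25,455.12.
Line 2 (8040.85, Zorovia, 1,138 pairs, ¥81,867.72):
Base rate for 8040.85 is ¥1.75/pair.
Additional duty on 8040.85 from Zorovia: +31.3% ad valorem. Applied ad valorem rate = 31.3%.
Duty = ¥81,867.72 × 31.3% + 1,138 × ¥1.75 = ¥27,616.10.
Total = ¥25,455.12 + ¥27,616.10 = ¥53,071.22.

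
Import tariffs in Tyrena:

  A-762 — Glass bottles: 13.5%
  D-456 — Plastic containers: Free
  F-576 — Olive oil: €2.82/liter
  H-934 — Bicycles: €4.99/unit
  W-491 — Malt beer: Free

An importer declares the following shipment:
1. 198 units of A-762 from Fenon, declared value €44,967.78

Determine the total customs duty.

€6,070.65

Line 1 (A-762, Fenon, 198 units, €44,967.78):
Base rate for A-762 is 13.5%.
Duty = €44,967.78 × 13.5% = €6,070.65.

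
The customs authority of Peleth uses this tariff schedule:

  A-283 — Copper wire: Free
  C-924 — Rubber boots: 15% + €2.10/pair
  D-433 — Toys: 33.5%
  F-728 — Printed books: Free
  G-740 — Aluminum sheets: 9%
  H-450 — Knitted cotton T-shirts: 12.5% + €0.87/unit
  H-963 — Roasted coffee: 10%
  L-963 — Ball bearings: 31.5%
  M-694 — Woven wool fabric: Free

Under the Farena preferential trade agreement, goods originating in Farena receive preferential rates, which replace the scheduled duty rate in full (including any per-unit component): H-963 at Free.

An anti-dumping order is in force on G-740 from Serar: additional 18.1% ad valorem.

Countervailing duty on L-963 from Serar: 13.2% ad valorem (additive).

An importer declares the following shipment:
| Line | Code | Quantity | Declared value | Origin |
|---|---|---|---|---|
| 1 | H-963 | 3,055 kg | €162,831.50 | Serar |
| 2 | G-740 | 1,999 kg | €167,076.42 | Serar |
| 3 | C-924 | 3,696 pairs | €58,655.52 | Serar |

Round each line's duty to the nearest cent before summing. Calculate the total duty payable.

€78,120.79

Line 1 (H-963, Serar, 3,055 kg, €162,831.50):
Base rate for H-963 is 10%.
H-963 has an FTA preferential rate, but origin Serar is not Farena; base rate stands.
Duty = €162,831.50 × 10% = €16,283.15.
Line 2 (G-740, Serar, 1,999 kg, €167,076.42):
Base rate for G-740 is 9%.
Additional duty on G-740 from Serar: +18.1%. Applied ad valorem rate: 9% + 18.1% = 27.1%.
Duty = €167,076.42 × 27.1% = €45,277.71.
Line 3 (C-924, Serar, 3,696 pairs, €58,655.52):
Base rate for C-924 is 15% + €2.10/pair.
Duty = €58,655.52 × 15% + 3,696 × €2.10 = €16,559.93.
Total = €16,283.15 + €45,277.71 + €16,559.93 = €78,120.79.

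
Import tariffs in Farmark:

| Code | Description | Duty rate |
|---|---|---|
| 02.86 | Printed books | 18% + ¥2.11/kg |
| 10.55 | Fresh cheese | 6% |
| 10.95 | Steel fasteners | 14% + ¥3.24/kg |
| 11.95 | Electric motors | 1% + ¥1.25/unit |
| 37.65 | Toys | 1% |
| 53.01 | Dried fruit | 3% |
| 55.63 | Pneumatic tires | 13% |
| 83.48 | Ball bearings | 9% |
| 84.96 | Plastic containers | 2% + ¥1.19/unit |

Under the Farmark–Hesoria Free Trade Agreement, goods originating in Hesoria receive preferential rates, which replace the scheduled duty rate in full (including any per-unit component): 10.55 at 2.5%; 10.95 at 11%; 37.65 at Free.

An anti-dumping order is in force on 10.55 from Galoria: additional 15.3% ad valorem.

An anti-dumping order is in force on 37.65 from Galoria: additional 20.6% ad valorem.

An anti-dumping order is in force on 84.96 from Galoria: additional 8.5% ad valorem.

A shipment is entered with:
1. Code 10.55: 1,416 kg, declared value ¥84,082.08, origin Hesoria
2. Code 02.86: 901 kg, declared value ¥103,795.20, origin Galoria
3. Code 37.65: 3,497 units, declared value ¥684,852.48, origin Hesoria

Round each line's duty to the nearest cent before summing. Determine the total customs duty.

Line 1 (10.55, Hesoria, 1,416 kg, ¥84,082.08):
Base rate for 10.55 is 6%.
Origin Hesoria qualifies under the Farmark–Hesoria agreement and 10.55 is covered: preferential rate 2.5% applies instead.
The additional-duty order on 10.55 targets Galoria, not Hesoria; it does not apply.
Duty = ¥84,082.08 × 2.5% = ¥2,102.05.
Line 2 (02.86, Galoria, 901 kg, ¥103,795.20):
Base rate for 02.86 is 18% + ¥2.11/kg.
Duty = ¥103,795.20 × 18% + 901 × ¥2.11 = ¥20,584.25.
Line 3 (37.65, Hesoria, 3,497 units, ¥684,852.48):
Base rate for 37.65 is 1%.
Origin Hesoria qualifies under the Farmark–Hesoria agreement and 37.65 is covered: preferential rate Free applies instead.
The additional-duty order on 37.65 targets Galoria, not Hesoria; it does not apply.
Duty = ¥684,852.48 × 0% = ¥0.00.
Total = ¥2,102.05 + ¥20,584.25 + ¥0.00 = ¥22,686.30.

¥22,686.30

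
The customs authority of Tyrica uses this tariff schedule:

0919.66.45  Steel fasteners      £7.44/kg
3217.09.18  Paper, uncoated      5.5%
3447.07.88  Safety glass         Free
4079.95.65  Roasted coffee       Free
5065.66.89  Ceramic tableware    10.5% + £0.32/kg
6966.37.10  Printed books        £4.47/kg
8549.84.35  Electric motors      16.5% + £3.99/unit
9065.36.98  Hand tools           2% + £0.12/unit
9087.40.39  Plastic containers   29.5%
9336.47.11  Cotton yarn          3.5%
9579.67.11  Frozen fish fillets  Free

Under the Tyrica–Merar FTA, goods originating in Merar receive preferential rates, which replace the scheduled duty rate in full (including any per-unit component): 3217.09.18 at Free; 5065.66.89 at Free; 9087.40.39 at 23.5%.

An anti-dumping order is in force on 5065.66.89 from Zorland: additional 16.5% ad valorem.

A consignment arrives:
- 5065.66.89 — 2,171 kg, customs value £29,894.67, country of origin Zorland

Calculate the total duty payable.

£8,766.28

Line 1 (5065.66.89, Zorland, 2,171 kg, £29,894.67):
Base rate for 5065.66.89 is 10.5% + £0.32/kg.
5065.66.89 has an FTA preferential rate, but origin Zorland is not Merar; base rate stands.
Additional duty on 5065.66.89 from Zorland: +16.5%. Applied ad valorem rate: 10.5% + 16.5% = 27%.
Duty = £29,894.67 × 27% + 2,171 × £0.32 = £8,766.28.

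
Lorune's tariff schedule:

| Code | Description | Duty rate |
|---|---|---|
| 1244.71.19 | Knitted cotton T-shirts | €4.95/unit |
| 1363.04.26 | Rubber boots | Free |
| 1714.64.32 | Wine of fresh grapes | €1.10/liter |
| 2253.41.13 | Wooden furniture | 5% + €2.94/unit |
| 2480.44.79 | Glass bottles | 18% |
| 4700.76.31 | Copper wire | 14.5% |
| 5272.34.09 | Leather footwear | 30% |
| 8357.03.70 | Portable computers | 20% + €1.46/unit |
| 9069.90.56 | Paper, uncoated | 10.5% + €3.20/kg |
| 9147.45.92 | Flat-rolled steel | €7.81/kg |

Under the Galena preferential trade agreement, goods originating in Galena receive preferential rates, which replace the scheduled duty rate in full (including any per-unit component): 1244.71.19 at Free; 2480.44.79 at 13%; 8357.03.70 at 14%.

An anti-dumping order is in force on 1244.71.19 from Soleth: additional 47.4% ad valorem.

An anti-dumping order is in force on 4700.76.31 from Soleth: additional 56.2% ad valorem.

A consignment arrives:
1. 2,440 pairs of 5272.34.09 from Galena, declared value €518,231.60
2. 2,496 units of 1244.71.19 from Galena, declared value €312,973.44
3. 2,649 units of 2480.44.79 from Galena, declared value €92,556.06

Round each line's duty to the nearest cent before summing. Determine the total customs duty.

Line 1 (5272.34.09, Galena, 2,440 pairs, €518,231.60):
Base rate for 5272.34.09 is 30%.
Origin Galena is the FTA partner but 5272.34.09 is not on the preference list; base rate stands.
Duty = €518,231.60 × 30% = €155,469.48.
Line 2 (1244.71.19, Galena, 2,496 units, €312,973.44):
Base rate for 1244.71.19 is €4.95/unit.
Origin Galena qualifies under the Lorune–Galena agreement and 1244.71.19 is covered: preferential rate Free applies instead.
The additional-duty order on 1244.71.19 targets Soleth, not Galena; it does not apply.
Duty = €312,973.44 × 0% = €0.00.
Line 3 (2480.44.79, Galena, 2,649 units, €92,556.06):
Base rate for 2480.44.79 is 18%.
Origin Galena qualifies under the Lorune–Galena agreement and 2480.44.79 is covered: preferential rate 13% applies instead.
Duty = €92,556.06 × 13% = €12,032.29.
Total = €155,469.48 + €0.00 + €12,032.29 = €167,501.77.

€167,501.77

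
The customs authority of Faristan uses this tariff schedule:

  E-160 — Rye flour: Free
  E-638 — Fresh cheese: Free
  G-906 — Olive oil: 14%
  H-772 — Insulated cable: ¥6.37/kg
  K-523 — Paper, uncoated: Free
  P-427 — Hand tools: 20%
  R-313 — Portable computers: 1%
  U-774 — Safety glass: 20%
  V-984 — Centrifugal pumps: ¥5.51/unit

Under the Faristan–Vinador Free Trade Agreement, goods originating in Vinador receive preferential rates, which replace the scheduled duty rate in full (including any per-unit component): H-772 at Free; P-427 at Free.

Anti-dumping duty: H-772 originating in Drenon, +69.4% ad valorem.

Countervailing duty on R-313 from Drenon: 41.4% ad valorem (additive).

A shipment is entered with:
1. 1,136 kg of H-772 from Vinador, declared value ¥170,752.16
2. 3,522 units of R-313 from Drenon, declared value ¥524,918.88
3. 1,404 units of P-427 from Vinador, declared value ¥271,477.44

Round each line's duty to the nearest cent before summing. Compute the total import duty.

¥222,565.61

Line 1 (H-772, Vinador, 1,136 kg, ¥170,752.16):
Base rate for H-772 is ¥6.37/kg.
Origin Vinador qualifies under the Faristan–Vinador agreement and H-772 is covered: preferential rate Free applies instead.
The additional-duty order on H-772 targets Drenon, not Vinador; it does not apply.
Duty = ¥170,752.16 × 0% = ¥0.00.
Line 2 (R-313, Drenon, 3,522 units, ¥524,918.88):
Base rate for R-313 is 1%.
Additional duty on R-313 from Drenon: +41.4%. Applied ad valorem rate: 1% + 41.4% = 42.4%.
Duty = ¥524,918.88 × 42.4% = ¥222,565.61.
Line 3 (P-427, Vinador, 1,404 units, ¥271,477.44):
Base rate for P-427 is 20%.
Origin Vinador qualifies under the Faristan–Vinador agreement and P-427 is covered: preferential rate Free applies instead.
Duty = ¥271,477.44 × 0% = ¥0.00.
Total = ¥0.00 + ¥222,565.61 + ¥0.00 = ¥222,565.61.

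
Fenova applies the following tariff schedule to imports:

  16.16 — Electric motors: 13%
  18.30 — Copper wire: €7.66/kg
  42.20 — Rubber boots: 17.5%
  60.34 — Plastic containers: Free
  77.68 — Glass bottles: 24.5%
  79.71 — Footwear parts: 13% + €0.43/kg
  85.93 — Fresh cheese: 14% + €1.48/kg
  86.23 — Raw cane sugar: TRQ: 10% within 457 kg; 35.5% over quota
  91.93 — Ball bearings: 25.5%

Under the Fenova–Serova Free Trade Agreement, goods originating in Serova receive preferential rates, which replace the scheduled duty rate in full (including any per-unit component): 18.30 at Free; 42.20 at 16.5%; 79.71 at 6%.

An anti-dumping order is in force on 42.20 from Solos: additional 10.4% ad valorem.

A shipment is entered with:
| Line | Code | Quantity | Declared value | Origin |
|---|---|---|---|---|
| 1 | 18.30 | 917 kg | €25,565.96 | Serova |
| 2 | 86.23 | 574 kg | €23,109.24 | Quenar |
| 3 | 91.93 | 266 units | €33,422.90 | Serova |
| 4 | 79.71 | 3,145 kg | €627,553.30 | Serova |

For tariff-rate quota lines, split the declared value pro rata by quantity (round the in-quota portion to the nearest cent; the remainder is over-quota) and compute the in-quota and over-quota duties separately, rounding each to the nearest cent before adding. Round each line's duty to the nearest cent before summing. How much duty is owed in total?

Line 1 (18.30, Serova, 917 kg, €25,565.96):
Base rate for 18.30 is €7.66/kg.
Origin Serova qualifies under the Fenova–Serova agreement and 18.30 is covered: preferential rate Free applies instead.
Duty = €25,565.96 × 0% = €0.00.
Line 2 (86.23, Quenar, 574 kg, €23,109.24):
Code 86.23 is under a tariff-rate quota (threshold 457 kg). In-quota: 457 kg at 10%; over-quota: 117 kg at 35.5%.
Pro-rata value split: in-quota = €23,109.24 × 457/574 = €18,398.82; over-quota = €23,109.24 − €18,398.82 = €4,710.42.
In-quota duty = €18,398.82 × 10% = €1,839.88. Over-quota duty = €4,710.42 × 35.5% = €1,672.20.
Line duty = €1,839.88 + €1,672.20 = €3,512.08.
Line 3 (91.93, Serova, 266 units, €33,422.90):
Base rate for 91.93 is 25.5%.
Origin Serova is the FTA partner but 91.93 is not on the preference list; base rate stands.
Duty = €33,422.90 × 25.5% = €8,522.84.
Line 4 (79.71, Serova, 3,145 kg, €627,553.30):
Base rate for 79.71 is 13% + €0.43/kg.
Origin Serova qualifies under the Fenova–Serova agreement and 79.71 is covered: preferential rate 6% applies instead.
Duty = €627,553.30 × 6% = €37,653.20.
Total = €0.00 + €3,512.08 + €8,522.84 + €37,653.20 = €49,688.12.

€49,688.12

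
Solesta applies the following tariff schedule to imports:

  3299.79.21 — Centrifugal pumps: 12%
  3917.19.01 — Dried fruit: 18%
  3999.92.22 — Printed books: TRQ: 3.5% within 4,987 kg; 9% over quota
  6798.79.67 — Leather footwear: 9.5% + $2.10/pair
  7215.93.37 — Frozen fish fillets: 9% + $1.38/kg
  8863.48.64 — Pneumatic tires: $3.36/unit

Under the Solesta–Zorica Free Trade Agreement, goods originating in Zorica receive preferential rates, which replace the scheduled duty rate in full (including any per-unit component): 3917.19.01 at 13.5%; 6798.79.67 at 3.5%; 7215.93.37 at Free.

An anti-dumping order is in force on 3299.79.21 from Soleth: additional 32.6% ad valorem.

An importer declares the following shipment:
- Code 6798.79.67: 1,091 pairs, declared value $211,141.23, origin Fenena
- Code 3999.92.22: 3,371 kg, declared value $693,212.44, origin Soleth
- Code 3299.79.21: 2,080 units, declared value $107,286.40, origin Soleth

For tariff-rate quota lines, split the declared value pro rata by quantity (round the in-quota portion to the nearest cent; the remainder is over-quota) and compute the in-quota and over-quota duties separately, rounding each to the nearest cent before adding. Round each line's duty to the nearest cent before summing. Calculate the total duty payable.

$94,461.69

Line 1 (6798.79.67, Fenena, 1,091 pairs, $211,141.23):
Base rate for 6798.79.67 is 9.5% + $2.10/pair.
6798.79.67 has an FTA preferential rate, but origin Fenena is not Zorica; base rate stands.
Duty = $211,141.23 × 9.5% + 1,091 × $2.10 = $22,349.52.
Line 2 (3999.92.22, Soleth, 3,371 kg, $693,212.44):
Code 3999.92.22 is under a tariff-rate quota (threshold 4,987 kg). Quantity 3,371 kg is within the quota, so the in-quota rate 3.5% applies to the full value.
Duty = $693,212.44 × 3.5% = $24,262.44.
Line 3 (3299.79.21, Soleth, 2,080 units, $107,286.40):
Base rate for 3299.79.21 is 12%.
Additional duty on 3299.79.21 from Soleth: +32.6%. Applied ad valorem rate: 12% + 32.6% = 44.6%.
Duty = $107,286.40 × 44.6% = $47,849.73.
Total = $22,349.52 + $24,262.44 + $47,849.73 = $94,461.69.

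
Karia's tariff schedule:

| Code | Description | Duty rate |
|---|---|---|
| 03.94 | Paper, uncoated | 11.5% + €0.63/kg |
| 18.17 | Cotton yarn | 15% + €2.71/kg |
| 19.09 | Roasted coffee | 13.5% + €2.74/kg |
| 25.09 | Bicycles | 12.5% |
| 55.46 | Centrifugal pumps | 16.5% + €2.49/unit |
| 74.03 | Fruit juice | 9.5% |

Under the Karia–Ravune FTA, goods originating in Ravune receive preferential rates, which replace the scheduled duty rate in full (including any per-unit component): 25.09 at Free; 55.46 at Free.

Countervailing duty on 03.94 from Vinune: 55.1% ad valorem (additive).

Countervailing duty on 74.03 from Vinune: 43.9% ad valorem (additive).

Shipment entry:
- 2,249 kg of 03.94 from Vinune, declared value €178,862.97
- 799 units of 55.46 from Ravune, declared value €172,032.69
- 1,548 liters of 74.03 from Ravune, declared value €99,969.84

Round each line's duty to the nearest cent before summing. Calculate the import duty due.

€130,036.74

Line 1 (03.94, Vinune, 2,249 kg, €178,862.97):
Base rate for 03.94 is 11.5% + €0.63/kg.
Additional duty on 03.94 from Vinune: +55.1%. Applied ad valorem rate: 11.5% + 55.1% = 66.6%.
Duty = €178,862.97 × 66.6% + 2,249 × €0.63 = €120,539.61.
Line 2 (55.46, Ravune, 799 units, €172,032.69):
Base rate for 55.46 is 16.5% + €2.49/unit.
Origin Ravune qualifies under the Karia–Ravune agreement and 55.46 is covered: preferential rate Free applies instead.
Duty = €172,032.69 × 0% = €0.00.
Line 3 (74.03, Ravune, 1,548 liters, €99,969.84):
Base rate for 74.03 is 9.5%.
Origin Ravune is the FTA partner but 74.03 is not on the preference list; base rate stands.
The additional-duty order on 74.03 targets Vinune, not Ravune; it does not apply.
Duty = €99,969.84 × 9.5% = €9,497.13.
Total = €120,539.61 + €0.00 + €9,497.13 = €130,036.74.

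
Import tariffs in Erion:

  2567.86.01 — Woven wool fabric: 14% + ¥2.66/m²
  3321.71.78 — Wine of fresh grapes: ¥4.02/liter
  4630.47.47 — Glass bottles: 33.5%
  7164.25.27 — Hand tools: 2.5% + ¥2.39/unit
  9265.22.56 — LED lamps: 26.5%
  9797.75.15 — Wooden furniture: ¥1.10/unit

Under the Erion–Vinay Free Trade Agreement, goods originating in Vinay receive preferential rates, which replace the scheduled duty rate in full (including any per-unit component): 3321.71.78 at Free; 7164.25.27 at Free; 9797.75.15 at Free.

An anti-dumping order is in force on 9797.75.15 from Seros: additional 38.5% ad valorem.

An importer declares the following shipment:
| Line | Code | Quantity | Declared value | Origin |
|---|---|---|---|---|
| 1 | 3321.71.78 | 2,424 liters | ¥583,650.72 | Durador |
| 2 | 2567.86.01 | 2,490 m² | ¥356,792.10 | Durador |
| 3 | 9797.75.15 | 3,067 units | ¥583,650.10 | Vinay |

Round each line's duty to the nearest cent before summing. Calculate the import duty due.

¥66,318.77

Line 1 (3321.71.78, Durador, 2,424 liters, ¥583,650.72):
Base rate for 3321.71.78 is ¥4.02/liter.
3321.71.78 has an FTA preferential rate, but origin Durador is not Vinay; base rate stands.
Duty = 2,424 × ¥4.02 = ¥9,744.48.
Line 2 (2567.86.01, Durador, 2,490 m², ¥356,792.10):
Base rate for 2567.86.01 is 14% + ¥2.66/m².
Duty = ¥356,792.10 × 14% + 2,490 × ¥2.66 = ¥56,574.29.
Line 3 (9797.75.15, Vinay, 3,067 units, ¥583,650.10):
Base rate for 9797.75.15 is ¥1.10/unit.
Origin Vinay qualifies under the Erion–Vinay agreement and 9797.75.15 is covered: preferential rate Free applies instead.
The additional-duty order on 9797.75.15 targets Seros, not Vinay; it does not apply.
Duty = ¥583,650.10 × 0% = ¥0.00.
Total = ¥9,744.48 + ¥56,574.29 + ¥0.00 = ¥66,318.77.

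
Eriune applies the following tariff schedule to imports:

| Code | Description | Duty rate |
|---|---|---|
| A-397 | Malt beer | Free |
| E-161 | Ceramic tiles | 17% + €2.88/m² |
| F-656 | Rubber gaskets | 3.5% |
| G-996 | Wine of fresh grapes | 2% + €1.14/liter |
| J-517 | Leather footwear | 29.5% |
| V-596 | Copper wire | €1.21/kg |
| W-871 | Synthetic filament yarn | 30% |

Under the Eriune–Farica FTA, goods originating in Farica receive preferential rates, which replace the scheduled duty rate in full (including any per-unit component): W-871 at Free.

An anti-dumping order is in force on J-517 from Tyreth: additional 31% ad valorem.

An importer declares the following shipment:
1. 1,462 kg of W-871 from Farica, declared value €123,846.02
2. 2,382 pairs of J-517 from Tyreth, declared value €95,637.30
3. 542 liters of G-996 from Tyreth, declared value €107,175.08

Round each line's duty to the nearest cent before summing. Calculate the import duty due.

Line 1 (W-871, Farica, 1,462 kg, €123,846.02):
Base rate for W-871 is 30%.
Origin Farica qualifies under the Eriune–Farica agreement and W-871 is covered: preferential rate Free applies instead.
Duty = €123,846.02 × 0% = €0.00.
Line 2 (J-517, Tyreth, 2,382 pairs, €95,637.30):
Base rate for J-517 is 29.5%.
Additional duty on J-517 from Tyreth: +31%. Applied ad valorem rate: 29.5% + 31% = 60.5%.
Duty = €95,637.30 × 60.5% = €57,860.57.
Line 3 (G-996, Tyreth, 542 liters, €107,175.08):
Base rate for G-996 is 2% + €1.14/liter.
Duty = €107,175.08 × 2% + 542 × €1.14 = €2,761.38.
Total = €0.00 + €57,860.57 + €2,761.38 = €60,621.95.

€60,621.95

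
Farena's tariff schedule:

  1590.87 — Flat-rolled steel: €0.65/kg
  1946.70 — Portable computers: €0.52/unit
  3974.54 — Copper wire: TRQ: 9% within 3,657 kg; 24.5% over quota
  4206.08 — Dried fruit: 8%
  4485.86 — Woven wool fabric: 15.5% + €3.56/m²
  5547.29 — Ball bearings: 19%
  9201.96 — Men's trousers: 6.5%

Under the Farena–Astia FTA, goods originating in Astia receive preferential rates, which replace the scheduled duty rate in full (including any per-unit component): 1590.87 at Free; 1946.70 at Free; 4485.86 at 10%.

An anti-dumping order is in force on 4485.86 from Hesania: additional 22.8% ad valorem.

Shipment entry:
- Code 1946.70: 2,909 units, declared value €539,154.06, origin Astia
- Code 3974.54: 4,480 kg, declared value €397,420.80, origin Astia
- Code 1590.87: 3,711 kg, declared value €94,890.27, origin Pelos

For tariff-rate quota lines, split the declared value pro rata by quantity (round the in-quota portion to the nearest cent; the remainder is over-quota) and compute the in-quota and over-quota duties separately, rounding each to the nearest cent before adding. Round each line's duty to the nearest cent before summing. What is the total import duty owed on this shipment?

€49,496.31

Line 1 (1946.70, Astia, 2,909 units, €539,154.06):
Base rate for 1946.70 is €0.52/unit.
Origin Astia qualifies under the Farena–Astia agreement and 1946.70 is covered: preferential rate Free applies instead.
Duty = €539,154.06 × 0% = €0.00.
Line 2 (3974.54, Astia, 4,480 kg, €397,420.80):
Code 3974.54 is under a tariff-rate quota (threshold 3,657 kg). In-quota: 3,657 kg at 9%; over-quota: 823 kg at 24.5%.
Pro-rata value split: in-quota = €397,420.80 × 3,657/4,480 = €324,412.47; over-quota = €397,420.80 − €324,412.47 = €73,008.33.
In-quota duty = €324,412.47 × 9% = €29,197.12. Over-quota duty = €73,008.33 × 24.5% = €17,887.04.
Line duty = €29,197.12 + €17,887.04 = €47,084.16.
Line 3 (1590.87, Pelos, 3,711 kg, €94,890.27):
Base rate for 1590.87 is €0.65/kg.
1590.87 has an FTA preferential rate, but origin Pelos is not Astia; base rate stands.
Duty = 3,711 × €0.65 = €2,412.15.
Total = €0.00 + €47,084.16 + €2,412.15 = €49,496.31.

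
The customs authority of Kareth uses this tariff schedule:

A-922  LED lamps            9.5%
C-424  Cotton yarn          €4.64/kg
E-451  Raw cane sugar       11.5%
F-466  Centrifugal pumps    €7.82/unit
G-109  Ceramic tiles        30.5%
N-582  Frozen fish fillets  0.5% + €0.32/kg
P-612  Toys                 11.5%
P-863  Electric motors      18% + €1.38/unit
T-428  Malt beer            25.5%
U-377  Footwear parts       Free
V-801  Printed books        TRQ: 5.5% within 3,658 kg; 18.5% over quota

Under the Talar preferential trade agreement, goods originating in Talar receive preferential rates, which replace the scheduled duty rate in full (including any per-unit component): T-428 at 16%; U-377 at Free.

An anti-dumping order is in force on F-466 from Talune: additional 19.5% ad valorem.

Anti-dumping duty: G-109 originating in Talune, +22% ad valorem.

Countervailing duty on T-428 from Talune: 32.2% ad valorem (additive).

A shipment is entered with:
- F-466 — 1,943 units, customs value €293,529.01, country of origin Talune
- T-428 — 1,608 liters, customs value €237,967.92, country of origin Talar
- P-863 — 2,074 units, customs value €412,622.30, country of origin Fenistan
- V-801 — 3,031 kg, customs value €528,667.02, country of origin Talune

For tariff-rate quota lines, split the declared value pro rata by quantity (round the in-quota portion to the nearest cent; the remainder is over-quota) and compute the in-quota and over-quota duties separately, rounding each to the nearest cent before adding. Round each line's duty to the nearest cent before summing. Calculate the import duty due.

€216,718.11

Line 1 (F-466, Talune, 1,943 units, €293,529.01):
Base rate for F-466 is €7.82/unit.
Additional duty on F-466 from Talune: +19.5% ad valorem. Applied ad valorem rate = 19.5%.
Duty = €293,529.01 × 19.5% + 1,943 × €7.82 = €72,432.42.
Line 2 (T-428, Talar, 1,608 liters, €237,967.92):
Base rate for T-428 is 25.5%.
Origin Talar qualifies under the Kareth–Talar agreement and T-428 is covered: preferential rate 16% applies instead.
The additional-duty order on T-428 targets Talune, not Talar; it does not apply.
Duty = €237,967.92 × 16% = €38,074.87.
Line 3 (P-863, Fenistan, 2,074 units, €412,622.30):
Base rate for P-863 is 18% + €1.38/unit.
Duty = €412,622.30 × 18% + 2,074 × €1.38 = €77,134.13.
Line 4 (V-801, Talune, 3,031 kg, €528,667.02):
Code V-801 is under a tariff-rate quota (threshold 3,658 kg). Quantity 3,031 kg is within the quota, so the in-quota rate 5.5% applies to the full value.
Duty = €528,667.02 × 5.5% = €29,076.69.
Total = €72,432.42 + €38,074.87 + €77,134.13 + €29,076.69 = €216,718.11.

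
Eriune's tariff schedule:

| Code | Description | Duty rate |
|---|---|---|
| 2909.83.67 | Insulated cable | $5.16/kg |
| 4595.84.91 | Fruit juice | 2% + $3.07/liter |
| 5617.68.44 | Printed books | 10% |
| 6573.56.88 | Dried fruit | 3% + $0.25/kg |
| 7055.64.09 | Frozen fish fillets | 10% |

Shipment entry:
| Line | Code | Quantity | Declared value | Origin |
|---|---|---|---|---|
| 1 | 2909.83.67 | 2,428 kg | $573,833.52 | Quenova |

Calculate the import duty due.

$12,528.48

Line 1 (2909.83.67, Quenova, 2,428 kg, $573,833.52):
Base rate for 2909.83.67 is $5.16/kg.
Duty = 2,428 × $5.16 = $12,528.48.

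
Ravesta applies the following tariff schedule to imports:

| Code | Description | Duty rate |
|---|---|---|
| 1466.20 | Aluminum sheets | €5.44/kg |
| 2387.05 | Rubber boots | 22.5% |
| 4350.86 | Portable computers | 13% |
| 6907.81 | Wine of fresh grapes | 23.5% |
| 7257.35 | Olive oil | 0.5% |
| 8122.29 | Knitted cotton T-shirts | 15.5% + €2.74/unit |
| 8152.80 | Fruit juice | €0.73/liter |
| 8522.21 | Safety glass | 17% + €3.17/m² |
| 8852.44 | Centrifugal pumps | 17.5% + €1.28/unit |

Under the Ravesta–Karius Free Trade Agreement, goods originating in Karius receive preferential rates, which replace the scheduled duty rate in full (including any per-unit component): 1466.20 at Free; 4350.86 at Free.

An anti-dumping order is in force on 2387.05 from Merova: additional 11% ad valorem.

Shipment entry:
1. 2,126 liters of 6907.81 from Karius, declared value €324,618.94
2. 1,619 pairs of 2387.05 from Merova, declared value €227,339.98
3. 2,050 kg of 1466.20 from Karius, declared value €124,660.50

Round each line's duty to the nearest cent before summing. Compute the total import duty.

€152,444.34

Line 1 (6907.81, Karius, 2,126 liters, €324,618.94):
Base rate for 6907.81 is 23.5%.
Origin Karius is the FTA partner but 6907.81 is not on the preference list; base rate stands.
Duty = €324,618.94 × 23.5% = €76,285.45.
Line 2 (2387.05, Merova, 1,619 pairs, €227,339.98):
Base rate for 2387.05 is 22.5%.
Additional duty on 2387.05 from Merova: +11%. Applied ad valorem rate: 22.5% + 11% = 33.5%.
Duty = €227,339.98 × 33.5% = €76,158.89.
Line 3 (1466.20, Karius, 2,050 kg, €124,660.50):
Base rate for 1466.20 is €5.44/kg.
Origin Karius qualifies under the Ravesta–Karius agreement and 1466.20 is covered: preferential rate Free applies instead.
Duty = €124,660.50 × 0% = €0.00.
Total = €76,285.45 + €76,158.89 + €0.00 = €152,444.34.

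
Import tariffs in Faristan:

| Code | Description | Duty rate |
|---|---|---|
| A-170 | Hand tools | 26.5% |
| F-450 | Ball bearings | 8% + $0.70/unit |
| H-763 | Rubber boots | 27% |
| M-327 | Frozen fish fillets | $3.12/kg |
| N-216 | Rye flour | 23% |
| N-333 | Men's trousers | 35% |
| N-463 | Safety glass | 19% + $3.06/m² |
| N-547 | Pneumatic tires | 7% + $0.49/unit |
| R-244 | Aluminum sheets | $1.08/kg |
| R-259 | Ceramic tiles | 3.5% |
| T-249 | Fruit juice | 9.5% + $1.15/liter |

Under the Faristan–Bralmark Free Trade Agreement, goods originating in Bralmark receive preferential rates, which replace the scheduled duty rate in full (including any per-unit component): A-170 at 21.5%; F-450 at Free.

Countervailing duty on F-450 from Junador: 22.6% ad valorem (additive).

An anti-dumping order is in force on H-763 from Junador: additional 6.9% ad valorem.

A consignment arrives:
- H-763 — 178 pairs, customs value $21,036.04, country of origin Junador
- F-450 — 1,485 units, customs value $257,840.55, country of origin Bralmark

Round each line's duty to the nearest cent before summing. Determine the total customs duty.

Line 1 (H-763, Junador, 178 pairs, $21,036.04):
Base rate for H-763 is 27%.
Additional duty on H-763 from Junador: +6.9%. Applied ad valorem rate: 27% + 6.9% = 33.9%.
Duty = $21,036.04 × 33.9% = $7,131.22.
Line 2 (F-450, Bralmark, 1,485 units, $257,840.55):
Base rate for F-450 is 8% + $0.70/unit.
Origin Bralmark qualifies under the Faristan–Bralmark agreement and F-450 is covered: preferential rate Free applies instead.
The additional-duty order on F-450 targets Junador, not Bralmark; it does not apply.
Duty = $257,840.55 × 0% = $0.00.
Total = $7,131.22 + $0.00 = $7,131.22.

$7,131.22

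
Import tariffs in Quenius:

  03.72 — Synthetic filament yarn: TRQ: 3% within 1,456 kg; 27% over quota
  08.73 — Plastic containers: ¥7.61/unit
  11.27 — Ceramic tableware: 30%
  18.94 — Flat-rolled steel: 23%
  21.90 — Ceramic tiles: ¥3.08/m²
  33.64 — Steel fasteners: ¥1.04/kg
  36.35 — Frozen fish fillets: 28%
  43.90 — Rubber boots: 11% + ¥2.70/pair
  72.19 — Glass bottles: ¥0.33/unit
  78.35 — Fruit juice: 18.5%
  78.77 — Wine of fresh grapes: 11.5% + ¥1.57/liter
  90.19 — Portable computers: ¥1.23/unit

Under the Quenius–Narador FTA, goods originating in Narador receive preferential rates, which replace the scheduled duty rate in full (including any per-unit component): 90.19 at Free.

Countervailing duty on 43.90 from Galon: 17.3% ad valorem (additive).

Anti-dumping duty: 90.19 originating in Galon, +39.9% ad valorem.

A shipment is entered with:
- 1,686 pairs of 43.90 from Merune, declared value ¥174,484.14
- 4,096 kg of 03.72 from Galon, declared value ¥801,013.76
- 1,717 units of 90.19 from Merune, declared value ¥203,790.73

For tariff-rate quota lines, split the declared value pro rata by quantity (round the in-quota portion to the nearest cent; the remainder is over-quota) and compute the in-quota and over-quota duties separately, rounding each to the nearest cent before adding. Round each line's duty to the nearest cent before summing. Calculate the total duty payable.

Line 1 (43.90, Merune, 1,686 pairs, ¥174,484.14):
Base rate for 43.90 is 11% + ¥2.70/pair.
The additional-duty order on 43.90 targets Galon, not Merune; it does not apply.
Duty = ¥174,484.14 × 11% + 1,686 × ¥2.70 = ¥23,745.46.
Line 2 (03.72, Galon, 4,096 kg, ¥801,013.76):
Code 03.72 is under a tariff-rate quota (threshold 1,456 kg). In-quota: 1,456 kg at 3%; over-quota: 2,640 kg at 27%.
Pro-rata value split: in-quota = ¥801,013.76 × 1,456/4,096 = ¥284,735.36; over-quota = ¥801,013.76 − ¥284,735.36 = ¥516,278.40.
In-quota duty = ¥284,735.36 × 3% = ¥8,542.06. Over-quota duty = ¥516,278.40 × 27% = ¥139,395.17.
Line duty = ¥8,542.06 + ¥139,395.17 = ¥147,937.23.
Line 3 (90.19, Merune, 1,717 units, ¥203,790.73):
Base rate for 90.19 is ¥1.23/unit.
90.19 has an FTA preferential rate, but origin Merune is not Narador; base rate stands.
The additional-duty order on 90.19 targets Galon, not Merune; it does not apply.
Duty = 1,717 × ¥1.23 = ¥2,111.91.
Total = ¥23,745.46 + ¥147,937.23 + ¥2,111.91 = ¥173,794.60.

¥173,794.60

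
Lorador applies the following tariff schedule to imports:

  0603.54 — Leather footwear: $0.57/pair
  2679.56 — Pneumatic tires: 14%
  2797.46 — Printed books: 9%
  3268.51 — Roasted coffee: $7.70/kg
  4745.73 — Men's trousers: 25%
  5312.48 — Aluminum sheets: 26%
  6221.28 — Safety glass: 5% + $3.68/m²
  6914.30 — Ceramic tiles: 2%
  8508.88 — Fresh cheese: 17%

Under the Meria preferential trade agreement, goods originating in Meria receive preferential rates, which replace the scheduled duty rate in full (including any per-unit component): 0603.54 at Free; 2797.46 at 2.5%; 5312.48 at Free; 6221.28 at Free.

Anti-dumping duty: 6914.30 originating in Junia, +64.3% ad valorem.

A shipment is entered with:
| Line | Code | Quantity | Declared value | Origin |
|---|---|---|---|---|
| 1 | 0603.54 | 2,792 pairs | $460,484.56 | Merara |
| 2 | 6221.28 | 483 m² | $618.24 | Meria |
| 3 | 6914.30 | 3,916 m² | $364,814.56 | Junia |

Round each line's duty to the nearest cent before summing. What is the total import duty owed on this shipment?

$243,463.49

Line 1 (0603.54, Merara, 2,792 pairs, $460,484.56):
Base rate for 0603.54 is $0.57/pair.
0603.54 has an FTA preferential rate, but origin Merara is not Meria; base rate stands.
Duty = 2,792 × $0.57 = $1,591.44.
Line 2 (6221.28, Meria, 483 m², $618.24):
Base rate for 6221.28 is 5% + $3.68/m².
Origin Meria qualifies under the Lorador–Meria agreement and 6221.28 is covered: preferential rate Free applies instead.
Duty = $618.24 × 0% = $0.00.
Line 3 (6914.30, Junia, 3,916 m², $364,814.56):
Base rate for 6914.30 is 2%.
Additional duty on 6914.30 from Junia: +64.3%. Applied ad valorem rate: 2% + 64.3% = 66.3%.
Duty = $364,814.56 × 66.3% = $241,872.05.
Total = $1,591.44 + $0.00 + $241,872.05 = $243,463.49.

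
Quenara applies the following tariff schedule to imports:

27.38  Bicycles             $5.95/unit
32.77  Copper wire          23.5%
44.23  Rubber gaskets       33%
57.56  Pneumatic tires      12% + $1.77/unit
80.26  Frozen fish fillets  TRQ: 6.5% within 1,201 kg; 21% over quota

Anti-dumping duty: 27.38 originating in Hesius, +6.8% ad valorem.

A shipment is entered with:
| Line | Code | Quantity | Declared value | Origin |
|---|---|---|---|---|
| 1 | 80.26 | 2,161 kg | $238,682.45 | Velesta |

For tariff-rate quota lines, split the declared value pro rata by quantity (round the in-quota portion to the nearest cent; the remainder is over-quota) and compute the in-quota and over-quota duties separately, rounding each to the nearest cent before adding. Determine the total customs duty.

Line 1 (80.26, Velesta, 2,161 kg, $238,682.45):
Code 80.26 is under a tariff-rate quota (threshold 1,201 kg). In-quota: 1,201 kg at 6.5%; over-quota: 960 kg at 21%.
Pro-rata value split: in-quota = $238,682.45 × 1,201/2,161 = $132,650.45; over-quota = $238,682.45 − $132,650.45 = $106,032.00.
In-quota duty = $132,650.45 × 6.5% = $8,622.28. Over-quota duty = $106,032.00 × 21% = $22,266.72.
Line duty = $8,622.28 + $22,266.72 = $30,889.00.

$30,889.00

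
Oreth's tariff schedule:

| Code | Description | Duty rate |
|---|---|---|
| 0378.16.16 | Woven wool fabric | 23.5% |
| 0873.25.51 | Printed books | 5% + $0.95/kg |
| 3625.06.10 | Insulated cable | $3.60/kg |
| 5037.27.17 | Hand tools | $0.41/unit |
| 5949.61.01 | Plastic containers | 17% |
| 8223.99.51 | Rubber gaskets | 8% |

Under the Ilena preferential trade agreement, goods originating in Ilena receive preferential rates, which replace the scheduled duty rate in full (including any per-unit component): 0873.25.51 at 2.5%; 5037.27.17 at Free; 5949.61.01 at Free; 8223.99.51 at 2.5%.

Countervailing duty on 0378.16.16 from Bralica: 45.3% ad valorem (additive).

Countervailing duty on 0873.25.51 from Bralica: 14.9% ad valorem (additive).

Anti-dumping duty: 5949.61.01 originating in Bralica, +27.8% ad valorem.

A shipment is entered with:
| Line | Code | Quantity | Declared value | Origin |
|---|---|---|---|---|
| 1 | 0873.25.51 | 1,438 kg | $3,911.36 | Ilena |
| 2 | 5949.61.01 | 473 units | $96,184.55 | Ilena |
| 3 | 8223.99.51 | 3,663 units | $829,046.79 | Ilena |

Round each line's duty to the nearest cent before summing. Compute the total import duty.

Line 1 (0873.25.51, Ilena, 1,438 kg, $3,911.36):
Base rate for 0873.25.51 is 5% + $0.95/kg.
Origin Ilena qualifies under the Oreth–Ilena agreement and 0873.25.51 is covered: preferential rate 2.5% applies instead.
The additional-duty order on 0873.25.51 targets Bralica, not Ilena; it does not apply.
Duty = $3,911.36 × 2.5% = $97.78.
Line 2 (5949.61.01, Ilena, 473 units, $96,184.55):
Base rate for 5949.61.01 is 17%.
Origin Ilena qualifies under the Oreth–Ilena agreement and 5949.61.01 is covered: preferential rate Free applies instead.
The additional-duty order on 5949.61.01 targets Bralica, not Ilena; it does not apply.
Duty = $96,184.55 × 0% = $0.00.
Line 3 (8223.99.51, Ilena, 3,663 units, $829,046.79):
Base rate for 8223.99.51 is 8%.
Origin Ilena qualifies under the Oreth–Ilena agreement and 8223.99.51 is covered: preferential rate 2.5% applies instead.
Duty = $829,046.79 × 2.5% = $20,726.17.
Total = $97.78 + $0.00 + $20,726.17 = $20,823.95.

$20,823.95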